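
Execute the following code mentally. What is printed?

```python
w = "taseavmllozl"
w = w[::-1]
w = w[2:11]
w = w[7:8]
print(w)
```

reverse → 'lzollmvaesat'
slice [2:11] → 'ollmvaesa'
slice [7:8] → 's'

s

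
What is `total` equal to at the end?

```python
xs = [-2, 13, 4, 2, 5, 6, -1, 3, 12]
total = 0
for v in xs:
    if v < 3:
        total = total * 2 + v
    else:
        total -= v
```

v=-2: <3, total = 0*2+(-2) = -2
v=13: not <3, total = (-2)-13 = -15
v=4: not <3, total = (-15)-4 = -19
v=2: <3, total = (-19)*2+2 = -36
v=5: not <3, total = (-36)-5 = -41
v=6: not <3, total = (-41)-6 = -47
v=-1: <3, total = (-47)*2+(-1) = -95
v=3: not <3, total = (-95)-3 = -98
v=12: not <3, total = (-98)-12 = -110

-110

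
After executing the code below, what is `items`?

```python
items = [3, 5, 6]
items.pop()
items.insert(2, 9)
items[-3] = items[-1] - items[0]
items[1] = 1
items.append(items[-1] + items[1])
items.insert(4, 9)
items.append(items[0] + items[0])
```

[6, 1, 9, 10, 9, 12]

pop() removes 6 → [3, 5]
insert 9 at 2 → [3, 5, 9]
items[-3] = items[-1]-items[0] = 9-3 = 6 → [6, 5, 9]
items[1] = 1 → [6, 1, 9]
append items[-1]+items[1] = 9+1 = 10 → [6, 1, 9, 10]
insert 9 at 4 → [6, 1, 9, 10, 9]
append items[0]+items[0] = 6+6 = 12 → [6, 1, 9, 10, 9, 12]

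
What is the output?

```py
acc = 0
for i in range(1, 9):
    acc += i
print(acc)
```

i=1: acc = 0+1 = 1
i=2: acc = 1+2 = 3
i=3: acc = 3+3 = 6
i=4: acc = 6+4 = 10
i=5: acc = 10+5 = 15
i=6: acc = 15+6 = 21
i=7: acc = 21+7 = 28
i=8: acc = 28+8 = 36

36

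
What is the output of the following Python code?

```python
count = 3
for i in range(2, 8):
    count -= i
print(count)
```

-24

i=2: count = 3-2 = 1
i=3: count = 1-3 = -2
i=4: count = (-2)-4 = -6
i=5: count = (-6)-5 = -11
i=6: count = (-11)-6 = -17
i=7: count = (-17)-7 = -24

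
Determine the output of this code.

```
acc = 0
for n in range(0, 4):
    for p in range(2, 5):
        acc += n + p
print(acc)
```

54

n=0,p=2: acc = 0+2 = 2
n=0,p=3: acc = 2+3 = 5
n=0,p=4: acc = 5+4 = 9
n=1,p=2: acc = 9+3 = 12
n=1,p=3: acc = 12+4 = 16
n=1,p=4: acc = 16+5 = 21
n=2,p=2: acc = 21+4 = 25
n=2,p=3: acc = 25+5 = 30
n=2,p=4: acc = 30+6 = 36
n=3,p=2: acc = 36+5 = 41
n=3,p=3: acc = 41+6 = 47
n=3,p=4: acc = 47+7 = 54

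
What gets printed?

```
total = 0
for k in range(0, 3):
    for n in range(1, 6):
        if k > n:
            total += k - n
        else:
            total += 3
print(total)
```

43

k=0,n=1: not 0>1, total = 0+3 = 3
k=0,n=2: not 0>2, total = 3+3 = 6
k=0,n=3: not 0>3, total = 6+3 = 9
k=0,n=4: not 0>4, total = 9+3 = 12
k=0,n=5: not 0>5, total = 12+3 = 15
k=1,n=1: not 1>1, total = 15+3 = 18
k=1,n=2: not 1>2, total = 18+3 = 21
k=1,n=3: not 1>3, total = 21+3 = 24
k=1,n=4: not 1>4, total = 24+3 = 27
k=1,n=5: not 1>5, total = 27+3 = 30
k=2,n=1: 2>1, total = 30+1 = 31
k=2,n=2: not 2>2, total = 31+3 = 34
k=2,n=3: not 2>3, total = 34+3 = 37
k=2,n=4: not 2>4, total = 37+3 = 40
k=2,n=5: not 2>5, total = 40+3 = 43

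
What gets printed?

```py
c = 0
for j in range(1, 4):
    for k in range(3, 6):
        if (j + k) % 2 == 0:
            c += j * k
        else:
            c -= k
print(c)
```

j=1,k=3: even sum, c = 0+3 = 3
j=1,k=4: odd sum, c = 3-4 = -1
j=1,k=5: even sum, c = (-1)+5 = 4
j=2,k=3: odd sum, c = 4-3 = 1
j=2,k=4: even sum, c = 1+8 = 9
j=2,k=5: odd sum, c = 9-5 = 4
j=3,k=3: even sum, c = 4+9 = 13
j=3,k=4: odd sum, c = 13-4 = 9
j=3,k=5: even sum, c = 9+15 = 24

24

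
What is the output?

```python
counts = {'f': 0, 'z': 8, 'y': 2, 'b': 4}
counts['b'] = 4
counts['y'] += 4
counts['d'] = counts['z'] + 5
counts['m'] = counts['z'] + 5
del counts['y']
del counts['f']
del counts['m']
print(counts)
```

{'z': 8, 'b': 4, 'd': 13}

counts['b'] = 4 → {'f': 0, 'z': 8, 'y': 2, 'b': 4}
counts['y'] = 2+4 = 6 → {'f': 0, 'z': 8, 'y': 6, 'b': 4}
counts['d'] = counts['z']+5 = 13 → {'f': 0, 'z': 8, 'y': 6, 'b': 4, 'd': 13}
counts['m'] = counts['z']+5 = 13 → {'f': 0, 'z': 8, 'y': 6, 'b': 4, 'd': 13, 'm': 13}
del 'y' → {'f': 0, 'z': 8, 'b': 4, 'd': 13, 'm': 13}
del 'f' → {'z': 8, 'b': 4, 'd': 13, 'm': 13}
del 'm' → {'z': 8, 'b': 4, 'd': 13}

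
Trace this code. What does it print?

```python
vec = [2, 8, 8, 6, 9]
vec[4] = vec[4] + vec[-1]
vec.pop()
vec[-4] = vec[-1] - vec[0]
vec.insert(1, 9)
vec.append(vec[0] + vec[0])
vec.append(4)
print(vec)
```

vec[4] = vec[4]+vec[-1] = 9+9 = 18 → [2, 8, 8, 6, 18]
pop() removes 18 → [2, 8, 8, 6]
vec[-4] = vec[-1]-vec[0] = 6-2 = 4 → [4, 8, 8, 6]
insert 9 at 1 → [4, 9, 8, 8, 6]
append vec[0]+vec[0] = 4+4 = 8 → [4, 9, 8, 8, 6, 8]
append 4 → [4, 9, 8, 8, 6, 8, 4]

[4, 9, 8, 8, 6, 8, 4]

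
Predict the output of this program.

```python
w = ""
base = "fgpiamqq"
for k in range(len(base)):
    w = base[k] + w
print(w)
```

k=0: prepend 'f' → 'f'
k=1: prepend 'g' → 'gf'
k=2: prepend 'p' → 'pgf'
k=3: prepend 'i' → 'ipgf'
k=4: prepend 'a' → 'aipgf'
k=5: prepend 'm' → 'maipgf'
k=6: prepend 'q' → 'qmaipgf'
k=7: prepend 'q' → 'qqmaipgf'

qqmaipgf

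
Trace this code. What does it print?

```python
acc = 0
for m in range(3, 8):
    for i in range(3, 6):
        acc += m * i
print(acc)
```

m=3,i=3: acc = 0+9 = 9
m=3,i=4: acc = 9+12 = 21
m=3,i=5: acc = 21+15 = 36
m=4,i=3: acc = 36+12 = 48
m=4,i=4: acc = 48+16 = 64
m=4,i=5: acc = 64+20 = 84
m=5,i=3: acc = 84+15 = 99
m=5,i=4: acc = 99+20 = 119
m=5,i=5: acc = 119+25 = 144
m=6,i=3: acc = 144+18 = 162
m=6,i=4: acc = 162+24 = 186
m=6,i=5: acc = 186+30 = 216
m=7,i=3: acc = 216+21 = 237
m=7,i=4: acc = 237+28 = 265
m=7,i=5: acc = 265+35 = 300

300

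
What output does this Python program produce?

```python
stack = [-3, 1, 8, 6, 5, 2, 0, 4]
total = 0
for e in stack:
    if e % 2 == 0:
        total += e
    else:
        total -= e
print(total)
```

17

e=-3: not even, total = 0-(-3) = 3
e=1: not even, total = 3-1 = 2
e=8: even, total = 2+8 = 10
e=6: even, total = 10+6 = 16
e=5: not even, total = 16-5 = 11
e=2: even, total = 11+2 = 13
e=0: even, total = 13+0 = 13
e=4: even, total = 13+4 = 17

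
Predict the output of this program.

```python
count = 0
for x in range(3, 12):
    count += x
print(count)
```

63

x=3: count = 0+3 = 3
x=4: count = 3+4 = 7
x=5: count = 7+5 = 12
x=6: count = 12+6 = 18
x=7: count = 18+7 = 25
x=8: count = 25+8 = 33
x=9: count = 33+9 = 42
x=10: count = 42+10 = 52
x=11: count = 52+11 = 63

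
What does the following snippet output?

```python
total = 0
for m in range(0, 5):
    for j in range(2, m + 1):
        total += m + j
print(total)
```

m=2,j=2: total = 0+4 = 4
m=3,j=2: total = 4+5 = 9
m=3,j=3: total = 9+6 = 15
m=4,j=2: total = 15+6 = 21
m=4,j=3: total = 21+7 = 28
m=4,j=4: total = 28+8 = 36

36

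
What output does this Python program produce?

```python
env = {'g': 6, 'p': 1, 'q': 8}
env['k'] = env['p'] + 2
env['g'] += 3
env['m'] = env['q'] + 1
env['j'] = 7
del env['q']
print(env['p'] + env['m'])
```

env['k'] = env['p']+2 = 3 → {'g': 6, 'p': 1, 'q': 8, 'k': 3}
env['g'] = 6+3 = 9 → {'g': 9, 'p': 1, 'q': 8, 'k': 3}
env['m'] = env['q']+1 = 9 → {'g': 9, 'p': 1, 'q': 8, 'k': 3, 'm': 9}
env['j'] = 7 → {'g': 9, 'p': 1, 'q': 8, 'k': 3, 'm': 9, 'j': 7}
del 'q' → {'g': 9, 'p': 1, 'k': 3, 'm': 9, 'j': 7}
env['p']+env['m'] = 1+9 = 10

10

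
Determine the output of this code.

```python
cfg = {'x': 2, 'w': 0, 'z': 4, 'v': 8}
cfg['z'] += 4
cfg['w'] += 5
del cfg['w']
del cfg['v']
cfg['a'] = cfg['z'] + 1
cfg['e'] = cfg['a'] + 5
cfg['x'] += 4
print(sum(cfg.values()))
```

cfg['z'] = 4+4 = 8 → {'x': 2, 'w': 0, 'z': 8, 'v': 8}
cfg['w'] = 0+5 = 5 → {'x': 2, 'w': 5, 'z': 8, 'v': 8}
del 'w' → {'x': 2, 'z': 8, 'v': 8}
del 'v' → {'x': 2, 'z': 8}
cfg['a'] = cfg['z']+1 = 9 → {'x': 2, 'z': 8, 'a': 9}
cfg['e'] = cfg['a']+5 = 14 → {'x': 2, 'z': 8, 'a': 9, 'e': 14}
cfg['x'] = 2+4 = 6 → {'x': 6, 'z': 8, 'a': 9, 'e': 14}
sum of values = 37

37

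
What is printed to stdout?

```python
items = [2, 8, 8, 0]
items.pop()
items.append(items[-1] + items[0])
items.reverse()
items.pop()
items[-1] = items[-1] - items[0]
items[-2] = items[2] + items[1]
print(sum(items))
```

14

pop() removes 0 → [2, 8, 8]
append items[-1]+items[0] = 8+2 = 10 → [2, 8, 8, 10]
reverse → [10, 8, 8, 2]
pop() removes 2 → [10, 8, 8]
items[-1] = items[-1]-items[0] = 8-10 = -2 → [10, 8, -2]
items[-2] = items[2]+items[1] = (-2)+8 = 6 → [10, 6, -2]
sum = 14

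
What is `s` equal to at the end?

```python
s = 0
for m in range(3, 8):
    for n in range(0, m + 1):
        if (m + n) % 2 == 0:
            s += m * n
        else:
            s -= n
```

m=3,n=0: odd sum, s = 0-0 = 0
m=3,n=1: even sum, s = 0+3 = 3
m=3,n=2: odd sum, s = 3-2 = 1
m=3,n=3: even sum, s = 1+9 = 10
m=4,n=0: even sum, s = 10+0 = 10
m=4,n=1: odd sum, s = 10-1 = 9
m=4,n=2: even sum, s = 9+8 = 17
m=4,n=3: odd sum, s = 17-3 = 14
m=4,n=4: even sum, s = 14+16 = 30
m=5,n=0: odd sum, s = 30-0 = 30
m=5,n=1: even sum, s = 30+5 = 35
m=5,n=2: odd sum, s = 35-2 = 33
m=5,n=3: even sum, s = 33+15 = 48
m=5,n=4: odd sum, s = 48-4 = 44
m=5,n=5: even sum, s = 44+25 = 69
m=6,n=0: even sum, s = 69+0 = 69
m=6,n=1: odd sum, s = 69-1 = 68
m=6,n=2: even sum, s = 68+12 = 80
m=6,n=3: odd sum, s = 80-3 = 77
m=6,n=4: even sum, s = 77+24 = 101
m=6,n=5: odd sum, s = 101-5 = 96
m=6,n=6: even sum, s = 96+36 = 132
m=7,n=0: odd sum, s = 132-0 = 132
m=7,n=1: even sum, s = 132+7 = 139
m=7,n=2: odd sum, s = 139-2 = 137
m=7,n=3: even sum, s = 137+21 = 158
m=7,n=4: odd sum, s = 158-4 = 154
m=7,n=5: even sum, s = 154+35 = 189
m=7,n=6: odd sum, s = 189-6 = 183
m=7,n=7: even sum, s = 183+49 = 232

232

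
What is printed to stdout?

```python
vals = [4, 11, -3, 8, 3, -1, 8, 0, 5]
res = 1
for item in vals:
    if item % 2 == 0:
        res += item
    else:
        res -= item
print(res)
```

6

item=4: even, res = 1+4 = 5
item=11: not even, res = 5-11 = -6
item=-3: not even, res = (-6)-(-3) = -3
item=8: even, res = (-3)+8 = 5
item=3: not even, res = 5-3 = 2
item=-1: not even, res = 2-(-1) = 3
item=8: even, res = 3+8 = 11
item=0: even, res = 11+0 = 11
item=5: not even, res = 11-5 = 6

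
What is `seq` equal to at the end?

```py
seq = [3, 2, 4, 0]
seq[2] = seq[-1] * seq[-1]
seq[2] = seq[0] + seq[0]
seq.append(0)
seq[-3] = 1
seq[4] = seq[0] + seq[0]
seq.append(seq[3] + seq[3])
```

[3, 2, 1, 0, 6, 0]

seq[2] = seq[-1]*seq[-1] = 0*0 = 0 → [3, 2, 0, 0]
seq[2] = seq[0]+seq[0] = 3+3 = 6 → [3, 2, 6, 0]
append 0 → [3, 2, 6, 0, 0]
seq[-3] = 1 → [3, 2, 1, 0, 0]
seq[4] = seq[0]+seq[0] = 3+3 = 6 → [3, 2, 1, 0, 6]
append seq[3]+seq[3] = 0+0 = 0 → [3, 2, 1, 0, 6, 0]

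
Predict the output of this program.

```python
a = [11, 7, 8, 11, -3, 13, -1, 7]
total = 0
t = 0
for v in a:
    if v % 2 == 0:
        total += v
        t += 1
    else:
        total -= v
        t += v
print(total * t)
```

v=11: not even, total = 0-11 = -11; t=11
v=7: not even, total = (-11)-7 = -18; t=18
v=8: even, total = (-18)+8 = -10; t=19
v=11: not even, total = (-10)-11 = -21; t=30
v=-3: not even, total = (-21)-(-3) = -18; t=27
v=13: not even, total = (-18)-13 = -31; t=40
v=-1: not even, total = (-31)-(-1) = -30; t=39
v=7: not even, total = (-30)-7 = -37; t=46
total*t = (-37)*46 = -1702

-1702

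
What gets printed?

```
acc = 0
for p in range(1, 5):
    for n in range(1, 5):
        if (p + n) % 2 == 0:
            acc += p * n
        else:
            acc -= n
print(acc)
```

p=1,n=1: even sum, acc = 0+1 = 1
p=1,n=2: odd sum, acc = 1-2 = -1
p=1,n=3: even sum, acc = (-1)+3 = 2
p=1,n=4: odd sum, acc = 2-4 = -2
p=2,n=1: odd sum, acc = (-2)-1 = -3
p=2,n=2: even sum, acc = (-3)+4 = 1
p=2,n=3: odd sum, acc = 1-3 = -2
p=2,n=4: even sum, acc = (-2)+8 = 6
p=3,n=1: even sum, acc = 6+3 = 9
p=3,n=2: odd sum, acc = 9-2 = 7
p=3,n=3: even sum, acc = 7+9 = 16
p=3,n=4: odd sum, acc = 16-4 = 12
p=4,n=1: odd sum, acc = 12-1 = 11
p=4,n=2: even sum, acc = 11+8 = 19
p=4,n=3: odd sum, acc = 19-3 = 16
p=4,n=4: even sum, acc = 16+16 = 32

32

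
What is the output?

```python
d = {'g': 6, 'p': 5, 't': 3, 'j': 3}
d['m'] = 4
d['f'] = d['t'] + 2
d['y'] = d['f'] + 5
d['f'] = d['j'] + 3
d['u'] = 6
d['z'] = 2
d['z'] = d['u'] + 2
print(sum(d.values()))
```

51

d['m'] = 4 → {'g': 6, 'p': 5, 't': 3, 'j': 3, 'm': 4}
d['f'] = d['t']+2 = 5 → {'g': 6, 'p': 5, 't': 3, 'j': 3, 'm': 4, 'f': 5}
d['y'] = d['f']+5 = 10 → {'g': 6, 'p': 5, 't': 3, 'j': 3, 'm': 4, 'f': 5, 'y': 10}
d['f'] = d['j']+3 = 6 → {'g': 6, 'p': 5, 't': 3, 'j': 3, 'm': 4, 'f': 6, 'y': 10}
d['u'] = 6 → {'g': 6, 'p': 5, 't': 3, 'j': 3, 'm': 4, 'f': 6, 'y': 10, 'u': 6}
d['z'] = 2 → {'g': 6, 'p': 5, 't': 3, 'j': 3, 'm': 4, 'f': 6, 'y': 10, 'u': 6, 'z': 2}
d['z'] = d['u']+2 = 8 → {'g': 6, 'p': 5, 't': 3, 'j': 3, 'm': 4, 'f': 6, 'y': 10, 'u': 6, 'z': 8}
sum of values = 51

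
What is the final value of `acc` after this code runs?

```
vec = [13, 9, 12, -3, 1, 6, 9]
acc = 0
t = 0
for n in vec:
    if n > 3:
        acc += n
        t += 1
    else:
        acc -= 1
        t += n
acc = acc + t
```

50

n=13: >3, acc = 0+13 = 13; t=1
n=9: >3, acc = 13+9 = 22; t=2
n=12: >3, acc = 22+12 = 34; t=3
n=-3: not >3, acc = 34-1 = 33; t=0
n=1: not >3, acc = 33-1 = 32; t=1
n=6: >3, acc = 32+6 = 38; t=2
n=9: >3, acc = 38+9 = 47; t=3
acc+t = 47+3 = 50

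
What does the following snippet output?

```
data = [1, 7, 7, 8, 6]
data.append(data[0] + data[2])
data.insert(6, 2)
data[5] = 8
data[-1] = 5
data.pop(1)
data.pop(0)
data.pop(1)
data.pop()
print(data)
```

append data[0]+data[2] = 1+7 = 8 → [1, 7, 7, 8, 6, 8]
insert 2 at 6 → [1, 7, 7, 8, 6, 8, 2]
data[5] = 8 → [1, 7, 7, 8, 6, 8, 2]
data[-1] = 5 → [1, 7, 7, 8, 6, 8, 5]
pop(1) removes 7 → [1, 7, 8, 6, 8, 5]
pop(0) removes 1 → [7, 8, 6, 8, 5]
pop(1) removes 8 → [7, 6, 8, 5]
pop() removes 5 → [7, 6, 8]

[7, 6, 8]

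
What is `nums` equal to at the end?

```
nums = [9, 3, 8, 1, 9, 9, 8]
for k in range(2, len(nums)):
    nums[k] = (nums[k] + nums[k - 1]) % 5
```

k=2: nums[2] = (8+3)%5 = 1 → [9, 3, 1, 1, 9, 9, 8]
k=3: nums[3] = (1+1)%5 = 2 → [9, 3, 1, 2, 9, 9, 8]
k=4: nums[4] = (9+2)%5 = 1 → [9, 3, 1, 2, 1, 9, 8]
k=5: nums[5] = (9+1)%5 = 0 → [9, 3, 1, 2, 1, 0, 8]
k=6: nums[6] = (8+0)%5 = 3 → [9, 3, 1, 2, 1, 0, 3]

[9, 3, 1, 2, 1, 0, 3]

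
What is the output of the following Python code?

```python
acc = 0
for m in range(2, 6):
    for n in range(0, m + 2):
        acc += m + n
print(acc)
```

m=2,n=0: acc = 0+2 = 2
m=2,n=1: acc = 2+3 = 5
m=2,n=2: acc = 5+4 = 9
m=2,n=3: acc = 9+5 = 14
m=3,n=0: acc = 14+3 = 17
m=3,n=1: acc = 17+4 = 21
m=3,n=2: acc = 21+5 = 26
m=3,n=3: acc = 26+6 = 32
m=3,n=4: acc = 32+7 = 39
m=4,n=0: acc = 39+4 = 43
m=4,n=1: acc = 43+5 = 48
m=4,n=2: acc = 48+6 = 54
m=4,n=3: acc = 54+7 = 61
m=4,n=4: acc = 61+8 = 69
m=4,n=5: acc = 69+9 = 78
m=5,n=0: acc = 78+5 = 83
m=5,n=1: acc = 83+6 = 89
m=5,n=2: acc = 89+7 = 96
m=5,n=3: acc = 96+8 = 104
m=5,n=4: acc = 104+9 = 113
m=5,n=5: acc = 113+10 = 123
m=5,n=6: acc = 123+11 = 134

134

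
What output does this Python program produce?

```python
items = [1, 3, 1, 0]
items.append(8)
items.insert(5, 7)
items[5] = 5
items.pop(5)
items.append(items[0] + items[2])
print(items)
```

append 8 → [1, 3, 1, 0, 8]
insert 7 at 5 → [1, 3, 1, 0, 8, 7]
items[5] = 5 → [1, 3, 1, 0, 8, 5]
pop(5) removes 5 → [1, 3, 1, 0, 8]
append items[0]+items[2] = 1+1 = 2 → [1, 3, 1, 0, 8, 2]

[1, 3, 1, 0, 8, 2]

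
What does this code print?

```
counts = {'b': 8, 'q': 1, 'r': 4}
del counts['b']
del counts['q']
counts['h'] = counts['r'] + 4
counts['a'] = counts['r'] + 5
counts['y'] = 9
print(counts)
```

{'r': 4, 'h': 8, 'a': 9, 'y': 9}

del 'b' → {'q': 1, 'r': 4}
del 'q' → {'r': 4}
counts['h'] = counts['r']+4 = 8 → {'r': 4, 'h': 8}
counts['a'] = counts['r']+5 = 9 → {'r': 4, 'h': 8, 'a': 9}
counts['y'] = 9 → {'r': 4, 'h': 8, 'a': 9, 'y': 9}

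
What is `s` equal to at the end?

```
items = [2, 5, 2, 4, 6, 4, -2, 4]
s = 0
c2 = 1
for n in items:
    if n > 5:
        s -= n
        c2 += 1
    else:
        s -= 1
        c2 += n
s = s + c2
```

8

n=2: not >5, s = 0-1 = -1; c2=3
n=5: not >5, s = (-1)-1 = -2; c2=8
n=2: not >5, s = (-2)-1 = -3; c2=10
n=4: not >5, s = (-3)-1 = -4; c2=14
n=6: >5, s = (-4)-6 = -10; c2=15
n=4: not >5, s = (-10)-1 = -11; c2=19
n=-2: not >5, s = (-11)-1 = -12; c2=17
n=4: not >5, s = (-12)-1 = -13; c2=21
s+c2 = (-13)+21 = 8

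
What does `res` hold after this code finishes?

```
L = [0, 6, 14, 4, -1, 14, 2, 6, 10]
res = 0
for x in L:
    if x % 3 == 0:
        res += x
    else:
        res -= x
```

-31

x=0: %3==0, res = 0+0 = 0
x=6: %3==0, res = 0+6 = 6
x=14: not %3==0, res = 6-14 = -8
x=4: not %3==0, res = (-8)-4 = -12
x=-1: not %3==0, res = (-12)-(-1) = -11
x=14: not %3==0, res = (-11)-14 = -25
x=2: not %3==0, res = (-25)-2 = -27
x=6: %3==0, res = (-27)+6 = -21
x=10: not %3==0, res = (-21)-10 = -31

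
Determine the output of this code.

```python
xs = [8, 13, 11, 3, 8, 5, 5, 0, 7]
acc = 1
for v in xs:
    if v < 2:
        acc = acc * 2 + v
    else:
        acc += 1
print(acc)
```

17

v=8: not <2, acc = 1+1 = 2
v=13: not <2, acc = 2+1 = 3
v=11: not <2, acc = 3+1 = 4
v=3: not <2, acc = 4+1 = 5
v=8: not <2, acc = 5+1 = 6
v=5: not <2, acc = 6+1 = 7
v=5: not <2, acc = 7+1 = 8
v=0: <2, acc = 8*2+0 = 16
v=7: not <2, acc = 16+1 = 17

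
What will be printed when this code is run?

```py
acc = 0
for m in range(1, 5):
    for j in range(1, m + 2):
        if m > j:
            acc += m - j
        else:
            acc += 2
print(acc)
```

26

m=1,j=1: not 1>1, acc = 0+2 = 2
m=1,j=2: not 1>2, acc = 2+2 = 4
m=2,j=1: 2>1, acc = 4+1 = 5
m=2,j=2: not 2>2, acc = 5+2 = 7
m=2,j=3: not 2>3, acc = 7+2 = 9
m=3,j=1: 3>1, acc = 9+2 = 11
m=3,j=2: 3>2, acc = 11+1 = 12
m=3,j=3: not 3>3, acc = 12+2 = 14
m=3,j=4: not 3>4, acc = 14+2 = 16
m=4,j=1: 4>1, acc = 16+3 = 19
m=4,j=2: 4>2, acc = 19+2 = 21
m=4,j=3: 4>3, acc = 21+1 = 22
m=4,j=4: not 4>4, acc = 22+2 = 24
m=4,j=5: not 4>5, acc = 24+2 = 26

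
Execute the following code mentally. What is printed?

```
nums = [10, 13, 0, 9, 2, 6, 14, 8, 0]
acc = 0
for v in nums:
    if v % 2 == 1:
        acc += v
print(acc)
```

v=10: not odd
v=13: odd, acc = 0+13 = 13
v=0: not odd
v=9: odd, acc = 13+9 = 22
v=2: not odd
v=6: not odd
v=14: not odd
v=8: not odd
v=0: not odd

22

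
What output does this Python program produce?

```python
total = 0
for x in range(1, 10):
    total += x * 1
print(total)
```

45

x=1: total = 0+1*1 = 1
x=2: total = 1+2*1 = 3
x=3: total = 3+3*1 = 6
x=4: total = 6+4*1 = 10
x=5: total = 10+5*1 = 15
x=6: total = 15+6*1 = 21
x=7: total = 21+7*1 = 28
x=8: total = 28+8*1 = 36
x=9: total = 36+9*1 = 45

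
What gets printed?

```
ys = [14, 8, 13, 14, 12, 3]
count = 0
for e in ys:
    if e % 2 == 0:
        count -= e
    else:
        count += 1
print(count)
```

e=14: even, count = 0-14 = -14
e=8: even, count = (-14)-8 = -22
e=13: not even, count = (-22)+1 = -21
e=14: even, count = (-21)-14 = -35
e=12: even, count = (-35)-12 = -47
e=3: not even, count = (-47)+1 = -46

-46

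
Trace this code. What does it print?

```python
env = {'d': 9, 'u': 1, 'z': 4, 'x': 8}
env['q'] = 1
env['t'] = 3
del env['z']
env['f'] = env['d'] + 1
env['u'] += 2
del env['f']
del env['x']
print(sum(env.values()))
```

16

env['q'] = 1 → {'d': 9, 'u': 1, 'z': 4, 'x': 8, 'q': 1}
env['t'] = 3 → {'d': 9, 'u': 1, 'z': 4, 'x': 8, 'q': 1, 't': 3}
del 'z' → {'d': 9, 'u': 1, 'x': 8, 'q': 1, 't': 3}
env['f'] = env['d']+1 = 10 → {'d': 9, 'u': 1, 'x': 8, 'q': 1, 't': 3, 'f': 10}
env['u'] = 1+2 = 3 → {'d': 9, 'u': 3, 'x': 8, 'q': 1, 't': 3, 'f': 10}
del 'f' → {'d': 9, 'u': 3, 'x': 8, 'q': 1, 't': 3}
del 'x' → {'d': 9, 'u': 3, 'q': 1, 't': 3}
sum of values = 16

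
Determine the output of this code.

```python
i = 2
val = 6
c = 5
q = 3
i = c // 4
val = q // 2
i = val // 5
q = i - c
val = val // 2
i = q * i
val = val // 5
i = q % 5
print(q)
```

-5

i = 5//4 = 1
val = 3//2 = 1
i = 1//5 = 0
q = 0-5 = -5
val = 1//2 = 0
i = (-5)*0 = 0
val = 0//5 = 0
i = (-5)%5 = 0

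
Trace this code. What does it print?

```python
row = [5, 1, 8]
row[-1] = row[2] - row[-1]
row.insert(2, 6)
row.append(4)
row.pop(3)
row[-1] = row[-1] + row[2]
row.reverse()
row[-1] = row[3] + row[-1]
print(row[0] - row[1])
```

row[-1] = row[2]-row[-1] = 8-8 = 0 → [5, 1, 0]
insert 6 at 2 → [5, 1, 6, 0]
append 4 → [5, 1, 6, 0, 4]
pop(3) removes 0 → [5, 1, 6, 4]
row[-1] = row[-1]+row[2] = 4+6 = 10 → [5, 1, 6, 10]
reverse → [10, 6, 1, 5]
row[-1] = row[3]+row[-1] = 5+5 = 10 → [10, 6, 1, 10]
row[0]-row[1] = 10-6 = 4

4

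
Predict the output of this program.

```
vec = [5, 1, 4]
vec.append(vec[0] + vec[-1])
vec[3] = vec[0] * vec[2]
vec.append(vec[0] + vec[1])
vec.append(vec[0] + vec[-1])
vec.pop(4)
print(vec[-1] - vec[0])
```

append vec[0]+vec[-1] = 5+4 = 9 → [5, 1, 4, 9]
vec[3] = vec[0]*vec[2] = 5*4 = 20 → [5, 1, 4, 20]
append vec[0]+vec[1] = 5+1 = 6 → [5, 1, 4, 20, 6]
append vec[0]+vec[-1] = 5+6 = 11 → [5, 1, 4, 20, 6, 11]
pop(4) removes 6 → [5, 1, 4, 20, 11]
vec[-1]-vec[0] = 11-5 = 6

6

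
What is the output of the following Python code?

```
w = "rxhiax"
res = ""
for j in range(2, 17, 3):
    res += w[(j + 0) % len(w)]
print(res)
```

j=2: add w[2]='h' → 'h'
j=5: add w[5]='x' → 'hx'
j=8: add w[2]='h' → 'hxh'
j=11: add w[5]='x' → 'hxhx'
j=14: add w[2]='h' → 'hxhxh'

hxhxh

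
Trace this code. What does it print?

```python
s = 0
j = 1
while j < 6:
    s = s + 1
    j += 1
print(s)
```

j=1: s = 0+1 = 1
j=2: s = 1+1 = 2
j=3: s = 2+1 = 3
j=4: s = 3+1 = 4
j=5: s = 4+1 = 5

5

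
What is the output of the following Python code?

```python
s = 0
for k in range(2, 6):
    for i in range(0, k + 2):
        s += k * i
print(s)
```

k=2,i=0: s = 0+0 = 0
k=2,i=1: s = 0+2 = 2
k=2,i=2: s = 2+4 = 6
k=2,i=3: s = 6+6 = 12
k=3,i=0: s = 12+0 = 12
k=3,i=1: s = 12+3 = 15
k=3,i=2: s = 15+6 = 21
k=3,i=3: s = 21+9 = 30
k=3,i=4: s = 30+12 = 42
k=4,i=0: s = 42+0 = 42
k=4,i=1: s = 42+4 = 46
k=4,i=2: s = 46+8 = 54
k=4,i=3: s = 54+12 = 66
k=4,i=4: s = 66+16 = 82
k=4,i=5: s = 82+20 = 102
k=5,i=0: s = 102+0 = 102
k=5,i=1: s = 102+5 = 107
k=5,i=2: s = 107+10 = 117
k=5,i=3: s = 117+15 = 132
k=5,i=4: s = 132+20 = 152
k=5,i=5: s = 152+25 = 177
k=5,i=6: s = 177+30 = 207

207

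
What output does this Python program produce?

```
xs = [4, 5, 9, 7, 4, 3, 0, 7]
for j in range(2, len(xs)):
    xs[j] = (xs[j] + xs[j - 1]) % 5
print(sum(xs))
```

20

j=2: xs[2] = (9+5)%5 = 4 → [4, 5, 4, 7, 4, 3, 0, 7]
j=3: xs[3] = (7+4)%5 = 1 → [4, 5, 4, 1, 4, 3, 0, 7]
j=4: xs[4] = (4+1)%5 = 0 → [4, 5, 4, 1, 0, 3, 0, 7]
j=5: xs[5] = (3+0)%5 = 3 → [4, 5, 4, 1, 0, 3, 0, 7]
j=6: xs[6] = (0+3)%5 = 3 → [4, 5, 4, 1, 0, 3, 3, 7]
j=7: xs[7] = (7+3)%5 = 0 → [4, 5, 4, 1, 0, 3, 3, 0]
sum = 20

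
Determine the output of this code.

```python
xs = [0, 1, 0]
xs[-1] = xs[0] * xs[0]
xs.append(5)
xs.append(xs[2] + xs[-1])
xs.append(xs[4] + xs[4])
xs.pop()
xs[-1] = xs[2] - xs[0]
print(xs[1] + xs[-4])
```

2

xs[-1] = xs[0]*xs[0] = 0*0 = 0 → [0, 1, 0]
append 5 → [0, 1, 0, 5]
append xs[2]+xs[-1] = 0+5 = 5 → [0, 1, 0, 5, 5]
append xs[4]+xs[4] = 5+5 = 10 → [0, 1, 0, 5, 5, 10]
pop() removes 10 → [0, 1, 0, 5, 5]
xs[-1] = xs[2]-xs[0] = 0-0 = 0 → [0, 1, 0, 5, 0]
xs[1]+xs[-4] = 1+1 = 2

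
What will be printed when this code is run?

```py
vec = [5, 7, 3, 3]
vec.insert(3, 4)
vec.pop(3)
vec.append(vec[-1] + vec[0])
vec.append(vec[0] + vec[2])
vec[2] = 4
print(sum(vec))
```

insert 4 at 3 → [5, 7, 3, 4, 3]
pop(3) removes 4 → [5, 7, 3, 3]
append vec[-1]+vec[0] = 3+5 = 8 → [5, 7, 3, 3, 8]
append vec[0]+vec[2] = 5+3 = 8 → [5, 7, 3, 3, 8, 8]
vec[2] = 4 → [5, 7, 4, 3, 8, 8]
sum = 35

35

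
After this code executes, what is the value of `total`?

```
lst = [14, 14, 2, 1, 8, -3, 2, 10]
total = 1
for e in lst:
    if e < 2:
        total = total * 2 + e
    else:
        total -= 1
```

-13

e=14: not <2, total = 1-1 = 0
e=14: not <2, total = 0-1 = -1
e=2: not <2, total = (-1)-1 = -2
e=1: <2, total = (-2)*2+1 = -3
e=8: not <2, total = (-3)-1 = -4
e=-3: <2, total = (-4)*2+(-3) = -11
e=2: not <2, total = (-11)-1 = -12
e=10: not <2, total = (-12)-1 = -13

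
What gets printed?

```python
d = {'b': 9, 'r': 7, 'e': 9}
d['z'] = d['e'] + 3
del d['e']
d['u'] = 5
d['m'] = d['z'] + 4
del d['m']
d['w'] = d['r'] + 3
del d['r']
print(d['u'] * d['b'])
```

d['z'] = d['e']+3 = 12 → {'b': 9, 'r': 7, 'e': 9, 'z': 12}
del 'e' → {'b': 9, 'r': 7, 'z': 12}
d['u'] = 5 → {'b': 9, 'r': 7, 'z': 12, 'u': 5}
d['m'] = d['z']+4 = 16 → {'b': 9, 'r': 7, 'z': 12, 'u': 5, 'm': 16}
del 'm' → {'b': 9, 'r': 7, 'z': 12, 'u': 5}
d['w'] = d['r']+3 = 10 → {'b': 9, 'r': 7, 'z': 12, 'u': 5, 'w': 10}
del 'r' → {'b': 9, 'z': 12, 'u': 5, 'w': 10}
d['u']*d['b'] = 5*9 = 45

45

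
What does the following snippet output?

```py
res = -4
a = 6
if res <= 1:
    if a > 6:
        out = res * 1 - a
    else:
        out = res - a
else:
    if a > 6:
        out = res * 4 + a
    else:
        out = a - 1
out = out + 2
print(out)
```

-8

res=-4, a=6
res <= 1 is True; a > 6 is False
→ out = res - a = -10
out = (-10)+2 = -8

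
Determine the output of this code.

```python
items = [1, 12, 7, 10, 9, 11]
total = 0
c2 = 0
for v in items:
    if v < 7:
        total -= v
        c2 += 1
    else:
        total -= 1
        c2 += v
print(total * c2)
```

-300

v=1: <7, total = 0-1 = -1; c2=1
v=12: not <7, total = (-1)-1 = -2; c2=13
v=7: not <7, total = (-2)-1 = -3; c2=20
v=10: not <7, total = (-3)-1 = -4; c2=30
v=9: not <7, total = (-4)-1 = -5; c2=39
v=11: not <7, total = (-5)-1 = -6; c2=50
total*c2 = (-6)*50 = -300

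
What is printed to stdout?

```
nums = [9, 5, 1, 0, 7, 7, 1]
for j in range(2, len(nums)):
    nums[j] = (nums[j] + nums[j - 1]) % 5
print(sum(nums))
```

j=2: nums[2] = (1+5)%5 = 1 → [9, 5, 1, 0, 7, 7, 1]
j=3: nums[3] = (0+1)%5 = 1 → [9, 5, 1, 1, 7, 7, 1]
j=4: nums[4] = (7+1)%5 = 3 → [9, 5, 1, 1, 3, 7, 1]
j=5: nums[5] = (7+3)%5 = 0 → [9, 5, 1, 1, 3, 0, 1]
j=6: nums[6] = (1+0)%5 = 1 → [9, 5, 1, 1, 3, 0, 1]
sum = 20

20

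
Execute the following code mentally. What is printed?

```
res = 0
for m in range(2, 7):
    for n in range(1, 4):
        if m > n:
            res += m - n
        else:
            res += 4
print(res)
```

m=2,n=1: 2>1, res = 0+1 = 1
m=2,n=2: not 2>2, res = 1+4 = 5
m=2,n=3: not 2>3, res = 5+4 = 9
m=3,n=1: 3>1, res = 9+2 = 11
m=3,n=2: 3>2, res = 11+1 = 12
m=3,n=3: not 3>3, res = 12+4 = 16
m=4,n=1: 4>1, res = 16+3 = 19
m=4,n=2: 4>2, res = 19+2 = 21
m=4,n=3: 4>3, res = 21+1 = 22
m=5,n=1: 5>1, res = 22+4 = 26
m=5,n=2: 5>2, res = 26+3 = 29
m=5,n=3: 5>3, res = 29+2 = 31
m=6,n=1: 6>1, res = 31+5 = 36
m=6,n=2: 6>2, res = 36+4 = 40
m=6,n=3: 6>3, res = 40+3 = 43

43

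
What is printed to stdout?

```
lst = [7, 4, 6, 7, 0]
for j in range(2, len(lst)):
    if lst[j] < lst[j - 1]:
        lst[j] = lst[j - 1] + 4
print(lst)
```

j=2: 6>=4, unchanged → [7, 4, 6, 7, 0]
j=3: 7>=6, unchanged → [7, 4, 6, 7, 0]
j=4: 0<7, lst[4] = 7+4 = 11 → [7, 4, 6, 7, 11]

[7, 4, 6, 7, 11]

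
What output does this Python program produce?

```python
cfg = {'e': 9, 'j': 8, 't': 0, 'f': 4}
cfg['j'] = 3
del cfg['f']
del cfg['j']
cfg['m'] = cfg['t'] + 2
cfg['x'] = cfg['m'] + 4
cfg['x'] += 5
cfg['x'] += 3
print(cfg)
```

cfg['j'] = 3 → {'e': 9, 'j': 3, 't': 0, 'f': 4}
del 'f' → {'e': 9, 'j': 3, 't': 0}
del 'j' → {'e': 9, 't': 0}
cfg['m'] = cfg['t']+2 = 2 → {'e': 9, 't': 0, 'm': 2}
cfg['x'] = cfg['m']+4 = 6 → {'e': 9, 't': 0, 'm': 2, 'x': 6}
cfg['x'] = 6+5 = 11 → {'e': 9, 't': 0, 'm': 2, 'x': 11}
cfg['x'] = 11+3 = 14 → {'e': 9, 't': 0, 'm': 2, 'x': 14}

{'e': 9, 't': 0, 'm': 2, 'x': 14}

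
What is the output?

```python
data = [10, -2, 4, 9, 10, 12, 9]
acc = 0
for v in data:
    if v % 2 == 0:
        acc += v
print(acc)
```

34

v=10: even, acc = 0+10 = 10
v=-2: even, acc = 10+(-2) = 8
v=4: even, acc = 8+4 = 12
v=9: not even
v=10: even, acc = 12+10 = 22
v=12: even, acc = 22+12 = 34
v=9: not even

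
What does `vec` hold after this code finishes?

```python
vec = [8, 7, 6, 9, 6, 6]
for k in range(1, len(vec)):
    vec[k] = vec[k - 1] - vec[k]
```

k=1: vec[1] = 8-7 = 1 → [8, 1, 6, 9, 6, 6]
k=2: vec[2] = 1-6 = -5 → [8, 1, -5, 9, 6, 6]
k=3: vec[3] = (-5)-9 = -14 → [8, 1, -5, -14, 6, 6]
k=4: vec[4] = (-14)-6 = -20 → [8, 1, -5, -14, -20, 6]
k=5: vec[5] = (-20)-6 = -26 → [8, 1, -5, -14, -20, -26]

[8, 1, -5, -14, -20, -26]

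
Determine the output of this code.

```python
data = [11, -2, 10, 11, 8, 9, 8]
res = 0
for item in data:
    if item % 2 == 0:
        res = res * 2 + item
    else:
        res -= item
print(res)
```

-190

item=11: not even, res = 0-11 = -11
item=-2: even, res = (-11)*2+(-2) = -24
item=10: even, res = (-24)*2+10 = -38
item=11: not even, res = (-38)-11 = -49
item=8: even, res = (-49)*2+8 = -90
item=9: not even, res = (-90)-9 = -99
item=8: even, res = (-99)*2+8 = -190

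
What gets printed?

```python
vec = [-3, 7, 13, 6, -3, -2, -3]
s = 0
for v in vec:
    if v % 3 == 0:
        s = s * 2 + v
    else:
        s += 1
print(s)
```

9

v=-3: %3==0, s = 0*2+(-3) = -3
v=7: not %3==0, s = (-3)+1 = -2
v=13: not %3==0, s = (-2)+1 = -1
v=6: %3==0, s = (-1)*2+6 = 4
v=-3: %3==0, s = 4*2+(-3) = 5
v=-2: not %3==0, s = 5+1 = 6
v=-3: %3==0, s = 6*2+(-3) = 9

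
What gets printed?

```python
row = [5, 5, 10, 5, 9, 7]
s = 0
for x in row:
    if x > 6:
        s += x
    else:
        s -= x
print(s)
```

11

x=5: not >6, s = 0-5 = -5
x=5: not >6, s = (-5)-5 = -10
x=10: >6, s = (-10)+10 = 0
x=5: not >6, s = 0-5 = -5
x=9: >6, s = (-5)+9 = 4
x=7: >6, s = 4+7 = 11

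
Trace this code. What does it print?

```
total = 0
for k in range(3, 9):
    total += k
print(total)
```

33

k=3: total = 0+3 = 3
k=4: total = 3+4 = 7
k=5: total = 7+5 = 12
k=6: total = 12+6 = 18
k=7: total = 18+7 = 25
k=8: total = 25+8 = 33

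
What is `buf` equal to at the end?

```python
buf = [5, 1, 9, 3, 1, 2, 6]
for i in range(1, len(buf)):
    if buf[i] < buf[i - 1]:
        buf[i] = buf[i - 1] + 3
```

[5, 8, 9, 12, 15, 18, 21]

i=1: 1<5, buf[1] = 5+3 = 8 → [5, 8, 9, 3, 1, 2, 6]
i=2: 9>=8, unchanged → [5, 8, 9, 3, 1, 2, 6]
i=3: 3<9, buf[3] = 9+3 = 12 → [5, 8, 9, 12, 1, 2, 6]
i=4: 1<12, buf[4] = 12+3 = 15 → [5, 8, 9, 12, 15, 2, 6]
i=5: 2<15, buf[5] = 15+3 = 18 → [5, 8, 9, 12, 15, 18, 6]
i=6: 6<18, buf[6] = 18+3 = 21 → [5, 8, 9, 12, 15, 18, 21]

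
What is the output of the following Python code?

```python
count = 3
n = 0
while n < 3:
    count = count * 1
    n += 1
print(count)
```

3

n=0: count = 3*1 = 3
n=1: count = 3*1 = 3
n=2: count = 3*1 = 3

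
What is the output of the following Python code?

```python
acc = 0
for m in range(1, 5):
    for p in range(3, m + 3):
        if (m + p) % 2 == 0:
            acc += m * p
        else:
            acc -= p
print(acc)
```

60

m=1,p=3: even sum, acc = 0+3 = 3
m=2,p=3: odd sum, acc = 3-3 = 0
m=2,p=4: even sum, acc = 0+8 = 8
m=3,p=3: even sum, acc = 8+9 = 17
m=3,p=4: odd sum, acc = 17-4 = 13
m=3,p=5: even sum, acc = 13+15 = 28
m=4,p=3: odd sum, acc = 28-3 = 25
m=4,p=4: even sum, acc = 25+16 = 41
m=4,p=5: odd sum, acc = 41-5 = 36
m=4,p=6: even sum, acc = 36+24 = 60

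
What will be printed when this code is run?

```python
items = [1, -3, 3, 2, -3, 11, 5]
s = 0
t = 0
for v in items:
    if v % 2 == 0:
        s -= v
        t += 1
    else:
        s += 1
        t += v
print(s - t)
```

-11

v=1: not even, s = 0+1 = 1; t=1
v=-3: not even, s = 1+1 = 2; t=-2
v=3: not even, s = 2+1 = 3; t=1
v=2: even, s = 3-2 = 1; t=2
v=-3: not even, s = 1+1 = 2; t=-1
v=11: not even, s = 2+1 = 3; t=10
v=5: not even, s = 3+1 = 4; t=15
s-t = 4-15 = -11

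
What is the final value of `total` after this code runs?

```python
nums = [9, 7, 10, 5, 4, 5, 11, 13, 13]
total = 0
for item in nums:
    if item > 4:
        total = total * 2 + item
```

2123

item=9: >4, total = 0*2+9 = 9
item=7: >4, total = 9*2+7 = 25
item=10: >4, total = 25*2+10 = 60
item=5: >4, total = 60*2+5 = 125
item=4: not >4
item=5: >4, total = 125*2+5 = 255
item=11: >4, total = 255*2+11 = 521
item=13: >4, total = 521*2+13 = 1055
item=13: >4, total = 1055*2+13 = 2123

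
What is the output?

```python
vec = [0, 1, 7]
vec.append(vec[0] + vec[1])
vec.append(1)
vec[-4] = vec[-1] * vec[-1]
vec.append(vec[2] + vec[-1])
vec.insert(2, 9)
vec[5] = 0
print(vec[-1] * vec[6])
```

append vec[0]+vec[1] = 0+1 = 1 → [0, 1, 7, 1]
append 1 → [0, 1, 7, 1, 1]
vec[-4] = vec[-1]*vec[-1] = 1*1 = 1 → [0, 1, 7, 1, 1]
append vec[2]+vec[-1] = 7+1 = 8 → [0, 1, 7, 1, 1, 8]
insert 9 at 2 → [0, 1, 9, 7, 1, 1, 8]
vec[5] = 0 → [0, 1, 9, 7, 1, 0, 8]
vec[-1]*vec[6] = 8*8 = 64

64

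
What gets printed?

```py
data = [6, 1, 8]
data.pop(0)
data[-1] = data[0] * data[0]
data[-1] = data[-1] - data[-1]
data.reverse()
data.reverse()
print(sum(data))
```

1

pop(0) removes 6 → [1, 8]
data[-1] = data[0]*data[0] = 1*1 = 1 → [1, 1]
data[-1] = data[-1]-data[-1] = 1-1 = 0 → [1, 0]
reverse → [0, 1]
reverse → [1, 0]
sum = 1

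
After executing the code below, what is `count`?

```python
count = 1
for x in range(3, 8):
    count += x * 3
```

76

x=3: count = 1+3*3 = 10
x=4: count = 10+4*3 = 22
x=5: count = 22+5*3 = 37
x=6: count = 37+6*3 = 55
x=7: count = 55+7*3 = 76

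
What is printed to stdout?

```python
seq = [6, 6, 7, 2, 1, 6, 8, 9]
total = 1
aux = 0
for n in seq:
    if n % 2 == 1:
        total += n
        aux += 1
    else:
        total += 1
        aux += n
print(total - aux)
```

-8

n=6: not odd, total = 1+1 = 2; aux=6
n=6: not odd, total = 2+1 = 3; aux=12
n=7: odd, total = 3+7 = 10; aux=13
n=2: not odd, total = 10+1 = 11; aux=15
n=1: odd, total = 11+1 = 12; aux=16
n=6: not odd, total = 12+1 = 13; aux=22
n=8: not odd, total = 13+1 = 14; aux=30
n=9: odd, total = 14+9 = 23; aux=31
total-aux = 23-31 = -8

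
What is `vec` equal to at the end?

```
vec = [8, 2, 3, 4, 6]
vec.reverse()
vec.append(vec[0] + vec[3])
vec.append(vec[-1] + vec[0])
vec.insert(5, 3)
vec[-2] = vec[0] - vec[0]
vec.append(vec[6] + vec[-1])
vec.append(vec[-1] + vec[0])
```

[6, 4, 3, 2, 8, 3, 0, 14, 14, 20]

reverse → [6, 4, 3, 2, 8]
append vec[0]+vec[3] = 6+2 = 8 → [6, 4, 3, 2, 8, 8]
append vec[-1]+vec[0] = 8+6 = 14 → [6, 4, 3, 2, 8, 8, 14]
insert 3 at 5 → [6, 4, 3, 2, 8, 3, 8, 14]
vec[-2] = vec[0]-vec[0] = 6-6 = 0 → [6, 4, 3, 2, 8, 3, 0, 14]
append vec[6]+vec[-1] = 0+14 = 14 → [6, 4, 3, 2, 8, 3, 0, 14, 14]
append vec[-1]+vec[0] = 14+6 = 20 → [6, 4, 3, 2, 8, 3, 0, 14, 14, 20]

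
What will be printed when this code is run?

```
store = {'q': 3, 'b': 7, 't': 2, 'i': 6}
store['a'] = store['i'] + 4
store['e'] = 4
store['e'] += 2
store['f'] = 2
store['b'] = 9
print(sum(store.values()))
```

store['a'] = store['i']+4 = 10 → {'q': 3, 'b': 7, 't': 2, 'i': 6, 'a': 10}
store['e'] = 4 → {'q': 3, 'b': 7, 't': 2, 'i': 6, 'a': 10, 'e': 4}
store['e'] = 4+2 = 6 → {'q': 3, 'b': 7, 't': 2, 'i': 6, 'a': 10, 'e': 6}
store['f'] = 2 → {'q': 3, 'b': 7, 't': 2, 'i': 6, 'a': 10, 'e': 6, 'f': 2}
store['b'] = 9 → {'q': 3, 'b': 9, 't': 2, 'i': 6, 'a': 10, 'e': 6, 'f': 2}
sum of values = 38

38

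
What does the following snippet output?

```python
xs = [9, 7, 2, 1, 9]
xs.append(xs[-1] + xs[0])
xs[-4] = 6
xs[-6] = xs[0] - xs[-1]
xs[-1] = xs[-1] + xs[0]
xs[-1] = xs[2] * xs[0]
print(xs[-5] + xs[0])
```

append xs[-1]+xs[0] = 9+9 = 18 → [9, 7, 2, 1, 9, 18]
xs[-4] = 6 → [9, 7, 6, 1, 9, 18]
xs[-6] = xs[0]-xs[-1] = 9-18 = -9 → [-9, 7, 6, 1, 9, 18]
xs[-1] = xs[-1]+xs[0] = 18+(-9) = 9 → [-9, 7, 6, 1, 9, 9]
xs[-1] = xs[2]*xs[0] = 6*(-9) = -54 → [-9, 7, 6, 1, 9, -54]
xs[-5]+xs[0] = 7+(-9) = -2

-2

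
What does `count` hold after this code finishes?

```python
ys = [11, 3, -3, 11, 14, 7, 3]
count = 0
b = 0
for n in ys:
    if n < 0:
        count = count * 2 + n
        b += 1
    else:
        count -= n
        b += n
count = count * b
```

n=11: not <0, count = 0-11 = -11; b=11
n=3: not <0, count = (-11)-3 = -14; b=14
n=-3: <0, count = (-14)*2+(-3) = -31; b=15
n=11: not <0, count = (-31)-11 = -42; b=26
n=14: not <0, count = (-42)-14 = -56; b=40
n=7: not <0, count = (-56)-7 = -63; b=47
n=3: not <0, count = (-63)-3 = -66; b=50
count*b = (-66)*50 = -3300

-3300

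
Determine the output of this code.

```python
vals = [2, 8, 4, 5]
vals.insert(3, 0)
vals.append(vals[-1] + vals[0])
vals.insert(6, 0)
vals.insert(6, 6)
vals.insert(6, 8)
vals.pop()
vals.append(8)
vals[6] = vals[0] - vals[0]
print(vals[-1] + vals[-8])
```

16

insert 0 at 3 → [2, 8, 4, 0, 5]
append vals[-1]+vals[0] = 5+2 = 7 → [2, 8, 4, 0, 5, 7]
insert 0 at 6 → [2, 8, 4, 0, 5, 7, 0]
insert 6 at 6 → [2, 8, 4, 0, 5, 7, 6, 0]
insert 8 at 6 → [2, 8, 4, 0, 5, 7, 8, 6, 0]
pop() removes 0 → [2, 8, 4, 0, 5, 7, 8, 6]
append 8 → [2, 8, 4, 0, 5, 7, 8, 6, 8]
vals[6] = vals[0]-vals[0] = 2-2 = 0 → [2, 8, 4, 0, 5, 7, 0, 6, 8]
vals[-1]+vals[-8] = 8+8 = 16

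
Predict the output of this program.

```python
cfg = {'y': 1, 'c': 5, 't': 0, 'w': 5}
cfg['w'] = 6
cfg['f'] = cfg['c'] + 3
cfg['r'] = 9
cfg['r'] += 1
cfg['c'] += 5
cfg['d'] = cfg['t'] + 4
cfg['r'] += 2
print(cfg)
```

{'y': 1, 'c': 10, 't': 0, 'w': 6, 'f': 8, 'r': 12, 'd': 4}

cfg['w'] = 6 → {'y': 1, 'c': 5, 't': 0, 'w': 6}
cfg['f'] = cfg['c']+3 = 8 → {'y': 1, 'c': 5, 't': 0, 'w': 6, 'f': 8}
cfg['r'] = 9 → {'y': 1, 'c': 5, 't': 0, 'w': 6, 'f': 8, 'r': 9}
cfg['r'] = 9+1 = 10 → {'y': 1, 'c': 5, 't': 0, 'w': 6, 'f': 8, 'r': 10}
cfg['c'] = 5+5 = 10 → {'y': 1, 'c': 10, 't': 0, 'w': 6, 'f': 8, 'r': 10}
cfg['d'] = cfg['t']+4 = 4 → {'y': 1, 'c': 10, 't': 0, 'w': 6, 'f': 8, 'r': 10, 'd': 4}
cfg['r'] = 10+2 = 12 → {'y': 1, 'c': 10, 't': 0, 'w': 6, 'f': 8, 'r': 12, 'd': 4}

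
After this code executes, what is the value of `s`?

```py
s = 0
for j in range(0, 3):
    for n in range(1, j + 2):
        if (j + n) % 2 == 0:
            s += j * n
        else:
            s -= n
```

j=0,n=1: odd sum, s = 0-1 = -1
j=1,n=1: even sum, s = (-1)+1 = 0
j=1,n=2: odd sum, s = 0-2 = -2
j=2,n=1: odd sum, s = (-2)-1 = -3
j=2,n=2: even sum, s = (-3)+4 = 1
j=2,n=3: odd sum, s = 1-3 = -2

-2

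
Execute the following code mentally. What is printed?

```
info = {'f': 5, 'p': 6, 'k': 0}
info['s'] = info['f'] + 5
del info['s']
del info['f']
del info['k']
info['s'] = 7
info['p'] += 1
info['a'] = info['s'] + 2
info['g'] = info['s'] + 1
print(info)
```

{'p': 7, 's': 7, 'a': 9, 'g': 8}

info['s'] = info['f']+5 = 10 → {'f': 5, 'p': 6, 'k': 0, 's': 10}
del 's' → {'f': 5, 'p': 6, 'k': 0}
del 'f' → {'p': 6, 'k': 0}
del 'k' → {'p': 6}
info['s'] = 7 → {'p': 6, 's': 7}
info['p'] = 6+1 = 7 → {'p': 7, 's': 7}
info['a'] = info['s']+2 = 9 → {'p': 7, 's': 7, 'a': 9}
info['g'] = info['s']+1 = 8 → {'p': 7, 's': 7, 'a': 9, 'g': 8}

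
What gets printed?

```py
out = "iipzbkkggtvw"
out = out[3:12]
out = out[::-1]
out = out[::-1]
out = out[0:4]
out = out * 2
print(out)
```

slice [3:12] → 'zbkkggtvw'
reverse → 'wvtggkkbz'
reverse → 'zbkkggtvw'
slice [0:4] → 'zbkk'
repeat ×2 → 'zbkkzbkk'

zbkkzbkk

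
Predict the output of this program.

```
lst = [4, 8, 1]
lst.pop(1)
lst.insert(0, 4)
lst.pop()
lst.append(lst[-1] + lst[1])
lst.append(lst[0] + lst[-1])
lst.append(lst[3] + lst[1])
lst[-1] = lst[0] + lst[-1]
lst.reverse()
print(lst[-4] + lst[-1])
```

pop(1) removes 8 → [4, 1]
insert 4 at 0 → [4, 4, 1]
pop() removes 1 → [4, 4]
append lst[-1]+lst[1] = 4+4 = 8 → [4, 4, 8]
append lst[0]+lst[-1] = 4+8 = 12 → [4, 4, 8, 12]
append lst[3]+lst[1] = 12+4 = 16 → [4, 4, 8, 12, 16]
lst[-1] = lst[0]+lst[-1] = 4+16 = 20 → [4, 4, 8, 12, 20]
reverse → [20, 12, 8, 4, 4]
lst[-4]+lst[-1] = 12+4 = 16

16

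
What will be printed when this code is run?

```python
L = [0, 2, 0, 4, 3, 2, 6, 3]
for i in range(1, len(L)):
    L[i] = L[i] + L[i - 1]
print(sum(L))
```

67

i=1: L[1] = 2+0 = 2 → [0, 2, 0, 4, 3, 2, 6, 3]
i=2: L[2] = 0+2 = 2 → [0, 2, 2, 4, 3, 2, 6, 3]
i=3: L[3] = 4+2 = 6 → [0, 2, 2, 6, 3, 2, 6, 3]
i=4: L[4] = 3+6 = 9 → [0, 2, 2, 6, 9, 2, 6, 3]
i=5: L[5] = 2+9 = 11 → [0, 2, 2, 6, 9, 11, 6, 3]
i=6: L[6] = 6+11 = 17 → [0, 2, 2, 6, 9, 11, 17, 3]
i=7: L[7] = 3+17 = 20 → [0, 2, 2, 6, 9, 11, 17, 20]
sum = 67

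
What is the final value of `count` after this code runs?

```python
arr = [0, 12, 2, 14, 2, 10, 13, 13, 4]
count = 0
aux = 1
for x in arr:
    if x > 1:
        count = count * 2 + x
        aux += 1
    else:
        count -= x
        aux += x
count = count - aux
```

2297

x=0: not >1, count = 0-0 = 0; aux=1
x=12: >1, count = 0*2+12 = 12; aux=2
x=2: >1, count = 12*2+2 = 26; aux=3
x=14: >1, count = 26*2+14 = 66; aux=4
x=2: >1, count = 66*2+2 = 134; aux=5
x=10: >1, count = 134*2+10 = 278; aux=6
x=13: >1, count = 278*2+13 = 569; aux=7
x=13: >1, count = 569*2+13 = 1151; aux=8
x=4: >1, count = 1151*2+4 = 2306; aux=9
count-aux = 2306-9 = 2297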